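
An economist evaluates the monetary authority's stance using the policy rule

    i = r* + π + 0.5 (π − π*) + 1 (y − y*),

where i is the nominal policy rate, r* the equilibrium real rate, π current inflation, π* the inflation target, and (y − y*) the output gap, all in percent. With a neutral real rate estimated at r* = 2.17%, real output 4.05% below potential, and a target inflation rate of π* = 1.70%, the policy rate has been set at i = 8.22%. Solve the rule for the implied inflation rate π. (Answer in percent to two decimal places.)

Output 4.05% below potential → (y − y*) = -4.05.
Collecting π: i = r* + (1 + 0.5) π − 0.5 π* + 1 (y − y*)
1.5 π = 8.22 − 2.17 + 0.5 × 1.70 − 1 × (-4.05) = 10.95
π = 10.95 / 1.5 = 7.30

7.30%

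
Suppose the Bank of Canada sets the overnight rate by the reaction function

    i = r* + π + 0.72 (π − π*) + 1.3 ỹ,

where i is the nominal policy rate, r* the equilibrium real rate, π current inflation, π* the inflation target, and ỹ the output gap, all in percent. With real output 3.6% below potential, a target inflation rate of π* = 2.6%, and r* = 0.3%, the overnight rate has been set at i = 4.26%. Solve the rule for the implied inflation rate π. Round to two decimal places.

6.11%

Output 3.6% below potential → ỹ = -3.6.
Collecting π: i = r* + (1 + 0.72) π − 0.72 π* + 1.3 ỹ
1.72 π = 4.26 − 0.3 + 0.72 × 2.6 − 1.3 × (-3.6) = 10.512
π = 10.512 / 1.72 = 6.11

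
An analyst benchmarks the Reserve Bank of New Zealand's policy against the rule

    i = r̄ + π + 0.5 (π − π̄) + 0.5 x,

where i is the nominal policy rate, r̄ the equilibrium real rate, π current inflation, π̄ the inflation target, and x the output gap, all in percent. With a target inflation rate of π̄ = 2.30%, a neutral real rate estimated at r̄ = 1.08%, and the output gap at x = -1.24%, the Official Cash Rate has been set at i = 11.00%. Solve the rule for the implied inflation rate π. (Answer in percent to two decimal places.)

Collecting π: i = r̄ + (1 + 0.5) π − 0.5 π̄ + 0.5 x
1.5 π = 11.00 − 1.08 + 0.5 × 2.30 − 0.5 × (-1.24) = 11.69
π = 11.69 / 1.5 = 7.79

7.79%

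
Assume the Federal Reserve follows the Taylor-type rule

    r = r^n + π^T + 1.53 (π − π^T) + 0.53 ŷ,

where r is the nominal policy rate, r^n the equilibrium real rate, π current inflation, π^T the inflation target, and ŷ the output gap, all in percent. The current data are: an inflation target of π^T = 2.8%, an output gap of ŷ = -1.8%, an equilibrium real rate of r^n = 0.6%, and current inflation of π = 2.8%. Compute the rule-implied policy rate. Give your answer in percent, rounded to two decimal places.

2.45%

r = 0.6 + 2.8 + 1.53 × (2.8 − 2.8) + 0.53 × (-1.8)
   = 0.6 + 2.8 + 0 − 0.954 = 2.45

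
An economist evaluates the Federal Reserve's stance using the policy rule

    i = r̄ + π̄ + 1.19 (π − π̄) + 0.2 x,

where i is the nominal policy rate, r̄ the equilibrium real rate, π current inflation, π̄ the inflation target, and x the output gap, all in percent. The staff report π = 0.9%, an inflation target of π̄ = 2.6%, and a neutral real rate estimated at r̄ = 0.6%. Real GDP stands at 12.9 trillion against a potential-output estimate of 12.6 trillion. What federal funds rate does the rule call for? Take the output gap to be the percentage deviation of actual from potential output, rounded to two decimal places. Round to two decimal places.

Output gap = 100 × (12.9 − 12.6) / 12.6 = 2.38%.
i = 0.60 + 2.60 + 1.19 × (0.90 − 2.60) + 0.2 × 2.38
   = 0.60 + 2.6 − 2.023 + 0.476 = 1.65

1.65%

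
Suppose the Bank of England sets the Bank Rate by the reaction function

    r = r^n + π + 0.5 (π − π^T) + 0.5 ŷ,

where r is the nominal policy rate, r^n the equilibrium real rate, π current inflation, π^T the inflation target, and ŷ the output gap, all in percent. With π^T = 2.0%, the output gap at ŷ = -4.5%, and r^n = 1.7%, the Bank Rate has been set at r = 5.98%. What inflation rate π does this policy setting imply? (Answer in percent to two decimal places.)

5.02%

Collecting π: r = r^n + (1 + 0.5) π − 0.5 π^T + 0.5 ŷ
1.5 π = 5.98 − 1.7 + 0.5 × 2.0 − 0.5 × (-4.5) = 7.53
π = 7.53 / 1.5 = 5.02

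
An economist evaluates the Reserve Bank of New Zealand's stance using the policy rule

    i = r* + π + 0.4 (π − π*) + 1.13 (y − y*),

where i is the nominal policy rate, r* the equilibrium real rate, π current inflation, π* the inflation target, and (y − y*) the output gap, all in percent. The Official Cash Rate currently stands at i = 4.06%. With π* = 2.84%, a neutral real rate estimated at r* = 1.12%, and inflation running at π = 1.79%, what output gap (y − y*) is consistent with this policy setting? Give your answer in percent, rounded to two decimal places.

1.13 (y − y*) = 4.06 − 1.12 − 1.79 − 0.4 × (1.79 − 2.84) = 1.57
(y − y*) = 1.57 / 1.13 = 1.39

1.39%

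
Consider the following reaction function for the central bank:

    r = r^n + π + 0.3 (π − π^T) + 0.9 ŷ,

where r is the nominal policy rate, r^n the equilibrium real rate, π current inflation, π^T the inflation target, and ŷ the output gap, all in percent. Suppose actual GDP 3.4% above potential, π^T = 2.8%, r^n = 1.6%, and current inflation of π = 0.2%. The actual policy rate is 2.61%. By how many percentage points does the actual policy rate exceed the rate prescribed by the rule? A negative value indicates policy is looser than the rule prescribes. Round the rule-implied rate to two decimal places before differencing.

-1.47 pp

Output 3.4% above potential → ŷ = 3.4.
r = 1.6 + 0.2 + 0.3 × (0.2 − 2.8) + 0.9 × 3.4
   = 1.6 + 0.2 − 0.78 + 3.06 = 4.08
Deviation = 2.61 − 4.08 = -1.47 pp.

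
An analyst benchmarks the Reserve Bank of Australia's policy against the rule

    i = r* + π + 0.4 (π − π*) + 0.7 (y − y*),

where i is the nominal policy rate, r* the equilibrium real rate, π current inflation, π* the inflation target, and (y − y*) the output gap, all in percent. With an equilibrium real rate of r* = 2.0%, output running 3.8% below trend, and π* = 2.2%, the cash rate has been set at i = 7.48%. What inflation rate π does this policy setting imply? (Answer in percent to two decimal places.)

6.44%

Output 3.8% below potential → (y − y*) = -3.8.
Collecting π: i = r* + (1 + 0.4) π − 0.4 π* + 0.7 (y − y*)
1.4 π = 7.48 − 2.0 + 0.4 × 2.2 − 0.7 × (-3.8) = 9.02
π = 9.02 / 1.4 = 6.44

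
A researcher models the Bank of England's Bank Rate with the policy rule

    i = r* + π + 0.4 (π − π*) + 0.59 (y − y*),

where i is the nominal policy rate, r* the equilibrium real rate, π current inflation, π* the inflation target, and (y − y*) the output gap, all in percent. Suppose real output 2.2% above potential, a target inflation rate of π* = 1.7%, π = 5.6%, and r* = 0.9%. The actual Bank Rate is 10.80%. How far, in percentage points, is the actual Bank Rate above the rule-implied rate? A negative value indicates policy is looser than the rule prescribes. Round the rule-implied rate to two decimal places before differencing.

Output 2.2% above potential → (y − y*) = 2.2.
i = 0.9 + 5.6 + 0.4 × (5.6 − 1.7) + 0.59 × 2.2
   = 0.9 + 5.6 + 1.56 + 1.298 = 9.36
Deviation = 10.80 − 9.36 = 1.44 pp.

1.44 pp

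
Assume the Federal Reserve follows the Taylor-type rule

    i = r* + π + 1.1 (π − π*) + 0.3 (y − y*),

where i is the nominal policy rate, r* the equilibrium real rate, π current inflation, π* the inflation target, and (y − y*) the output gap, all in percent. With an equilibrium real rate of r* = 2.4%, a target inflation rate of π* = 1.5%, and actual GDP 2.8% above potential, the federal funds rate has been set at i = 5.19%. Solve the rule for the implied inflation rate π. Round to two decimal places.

1.71%

Output 2.8% above potential → (y − y*) = 2.8.
Collecting π: i = r* + (1 + 1.1) π − 1.1 π* + 0.3 (y − y*)
2.1 π = 5.19 − 2.4 + 1.1 × 1.5 − 0.3 × 2.8 = 3.6
π = 3.6 / 2.1 = 1.71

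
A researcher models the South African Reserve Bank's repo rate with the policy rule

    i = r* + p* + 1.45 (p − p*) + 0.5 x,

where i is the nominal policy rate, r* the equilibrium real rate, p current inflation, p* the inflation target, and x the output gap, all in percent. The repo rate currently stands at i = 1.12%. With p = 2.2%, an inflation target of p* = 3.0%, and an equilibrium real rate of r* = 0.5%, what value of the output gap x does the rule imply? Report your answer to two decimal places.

-2.44%

0.5 x = 1.12 − 0.5 − 3.0 − 1.45 × (2.2 − 3.0) = -1.22
x = -1.22 / 0.5 = -2.44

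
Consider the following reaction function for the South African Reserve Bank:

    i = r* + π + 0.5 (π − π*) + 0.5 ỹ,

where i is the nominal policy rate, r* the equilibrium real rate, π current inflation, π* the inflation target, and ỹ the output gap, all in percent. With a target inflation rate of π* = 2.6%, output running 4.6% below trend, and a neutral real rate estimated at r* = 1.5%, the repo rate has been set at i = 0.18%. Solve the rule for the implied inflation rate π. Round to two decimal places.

Output 4.6% below potential → ỹ = -4.6.
Collecting π: i = r* + (1 + 0.5) π − 0.5 π* + 0.5 ỹ
1.5 π = 0.18 − 1.5 + 0.5 × 2.6 − 0.5 × (-4.6) = 2.28
π = 2.28 / 1.5 = 1.52

1.52%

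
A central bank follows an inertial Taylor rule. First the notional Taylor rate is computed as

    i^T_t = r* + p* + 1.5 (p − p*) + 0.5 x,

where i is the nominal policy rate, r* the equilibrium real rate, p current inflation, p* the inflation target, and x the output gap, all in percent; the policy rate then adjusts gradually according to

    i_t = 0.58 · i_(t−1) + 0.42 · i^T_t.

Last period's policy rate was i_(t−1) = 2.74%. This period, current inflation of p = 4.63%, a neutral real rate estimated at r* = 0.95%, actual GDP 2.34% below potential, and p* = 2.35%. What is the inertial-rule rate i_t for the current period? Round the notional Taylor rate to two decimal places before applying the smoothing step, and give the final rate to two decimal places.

3.92%

Output 2.34% below potential → x = -2.34.
i^T_t = 0.95 + 2.35 + 1.5 × (4.63 − 2.35) + 0.5 × (-2.34)
   = 0.95 + 2.35 + 3.42 − 1.17 = 5.55
i_t = 0.58 × 2.74 + 0.42 × 5.55 = 1.5892 + 2.331 = 3.92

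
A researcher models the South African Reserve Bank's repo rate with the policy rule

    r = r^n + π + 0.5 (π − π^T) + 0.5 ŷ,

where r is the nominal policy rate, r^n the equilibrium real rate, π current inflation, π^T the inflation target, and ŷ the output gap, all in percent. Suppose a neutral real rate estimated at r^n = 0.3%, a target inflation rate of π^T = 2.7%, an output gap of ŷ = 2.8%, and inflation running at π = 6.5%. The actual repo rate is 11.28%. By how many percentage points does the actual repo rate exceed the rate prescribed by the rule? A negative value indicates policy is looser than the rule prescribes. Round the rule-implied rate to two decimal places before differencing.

r = 0.3 + 6.5 + 0.5 × (6.5 − 2.7) + 0.5 × 2.8
   = 0.3 + 6.5 + 1.9 + 1.4 = 10.10
Deviation = 11.28 − 10.10 = 1.18 pp.

1.18 pp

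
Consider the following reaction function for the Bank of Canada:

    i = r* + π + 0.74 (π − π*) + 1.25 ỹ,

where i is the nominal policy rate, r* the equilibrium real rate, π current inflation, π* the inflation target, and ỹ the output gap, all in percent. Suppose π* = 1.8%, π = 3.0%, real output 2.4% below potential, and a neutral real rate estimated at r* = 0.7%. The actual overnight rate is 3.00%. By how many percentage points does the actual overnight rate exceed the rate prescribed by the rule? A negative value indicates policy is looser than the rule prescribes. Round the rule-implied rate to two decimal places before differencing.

Output 2.4% below potential → ỹ = -2.4.
i = 0.7 + 3.0 + 0.74 × (3.0 − 1.8) + 1.25 × (-2.4)
   = 0.7 + 3 + 0.888 − 3 = 1.59
Deviation = 3.00 − 1.59 = 1.41 pp.

1.41 pp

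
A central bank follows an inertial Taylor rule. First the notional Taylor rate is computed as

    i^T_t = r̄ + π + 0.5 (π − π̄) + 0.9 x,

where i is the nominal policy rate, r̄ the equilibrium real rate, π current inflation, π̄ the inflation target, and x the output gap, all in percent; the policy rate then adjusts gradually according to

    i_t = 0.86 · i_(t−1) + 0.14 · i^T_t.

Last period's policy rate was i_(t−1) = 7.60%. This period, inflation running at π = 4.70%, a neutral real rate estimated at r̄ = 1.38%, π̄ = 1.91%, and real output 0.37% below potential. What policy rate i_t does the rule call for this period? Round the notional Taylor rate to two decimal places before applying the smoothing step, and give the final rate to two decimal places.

Output 0.37% below potential → x = -0.37.
i^T_t = 1.38 + 4.70 + 0.5 × (4.70 − 1.91) + 0.9 × (-0.37)
   = 1.38 + 4.7 + 1.395 − 0.333 = 7.14
i_t = 0.86 × 7.60 + 0.14 × 7.14 = 6.536 + 0.9996 = 7.54

7.54%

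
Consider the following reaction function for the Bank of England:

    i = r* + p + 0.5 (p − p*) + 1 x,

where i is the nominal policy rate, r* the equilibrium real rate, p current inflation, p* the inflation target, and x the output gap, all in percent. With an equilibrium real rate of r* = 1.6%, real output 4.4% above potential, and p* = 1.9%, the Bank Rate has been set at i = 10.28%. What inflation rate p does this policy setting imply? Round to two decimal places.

Output 4.4% above potential → x = 4.4.
Collecting p: i = r* + (1 + 0.5) p − 0.5 p* + 1 x
1.5 p = 10.28 − 1.6 + 0.5 × 1.9 − 1 × 4.4 = 5.23
p = 5.23 / 1.5 = 3.49

3.49%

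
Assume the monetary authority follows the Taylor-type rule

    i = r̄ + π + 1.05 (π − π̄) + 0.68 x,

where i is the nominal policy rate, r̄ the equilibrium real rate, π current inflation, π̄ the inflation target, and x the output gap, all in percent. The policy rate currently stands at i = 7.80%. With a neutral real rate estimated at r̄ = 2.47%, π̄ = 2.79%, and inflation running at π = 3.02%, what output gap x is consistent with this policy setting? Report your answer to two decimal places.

0.68 x = 7.80 − 2.47 − 3.02 − 1.05 × (3.02 − 2.79) = 2.0685
x = 2.0685 / 0.68 = 3.04

3.04%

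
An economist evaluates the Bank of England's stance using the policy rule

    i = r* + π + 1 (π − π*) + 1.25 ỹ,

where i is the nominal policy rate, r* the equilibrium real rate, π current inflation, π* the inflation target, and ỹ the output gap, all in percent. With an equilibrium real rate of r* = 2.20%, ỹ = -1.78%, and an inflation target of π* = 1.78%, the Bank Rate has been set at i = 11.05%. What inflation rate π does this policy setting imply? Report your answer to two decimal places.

6.43%

Collecting π: i = r* + (1 + 1) π − 1 π* + 1.25 ỹ
2 π = 11.05 − 2.20 + 1 × 1.78 − 1.25 × (-1.78) = 12.855
π = 12.855 / 2 = 6.43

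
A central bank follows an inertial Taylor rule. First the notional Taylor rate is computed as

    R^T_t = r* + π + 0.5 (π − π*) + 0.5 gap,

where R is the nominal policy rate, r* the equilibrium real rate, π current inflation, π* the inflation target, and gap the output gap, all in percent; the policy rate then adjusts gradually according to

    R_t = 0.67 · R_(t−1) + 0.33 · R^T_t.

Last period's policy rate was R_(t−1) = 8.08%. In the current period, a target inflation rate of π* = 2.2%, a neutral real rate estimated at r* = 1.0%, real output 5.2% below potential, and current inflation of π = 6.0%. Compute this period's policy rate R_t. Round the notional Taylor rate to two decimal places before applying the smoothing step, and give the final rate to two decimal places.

7.49%

Output 5.2% below potential → gap = -5.2.
R^T_t = 1.0 + 6.0 + 0.5 × (6.0 − 2.2) + 0.5 × (-5.2)
   = 1.0 + 6 + 1.9 − 2.6 = 6.30
R_t = 0.67 × 8.08 + 0.33 × 6.30 = 5.4136 + 2.079 = 7.49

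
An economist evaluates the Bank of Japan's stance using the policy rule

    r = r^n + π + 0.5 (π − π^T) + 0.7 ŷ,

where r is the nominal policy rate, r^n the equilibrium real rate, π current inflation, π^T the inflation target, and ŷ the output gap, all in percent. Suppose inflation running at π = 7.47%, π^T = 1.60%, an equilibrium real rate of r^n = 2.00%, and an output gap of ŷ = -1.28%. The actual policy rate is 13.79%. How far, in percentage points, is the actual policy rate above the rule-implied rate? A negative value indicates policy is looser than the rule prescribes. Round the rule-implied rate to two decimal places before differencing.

2.28 pp

r = 2.00 + 7.47 + 0.5 × (7.47 − 1.60) + 0.7 × (-1.28)
   = 2.00 + 7.47 + 2.935 − 0.896 = 11.51
Deviation = 13.79 − 11.51 = 2.28 pp.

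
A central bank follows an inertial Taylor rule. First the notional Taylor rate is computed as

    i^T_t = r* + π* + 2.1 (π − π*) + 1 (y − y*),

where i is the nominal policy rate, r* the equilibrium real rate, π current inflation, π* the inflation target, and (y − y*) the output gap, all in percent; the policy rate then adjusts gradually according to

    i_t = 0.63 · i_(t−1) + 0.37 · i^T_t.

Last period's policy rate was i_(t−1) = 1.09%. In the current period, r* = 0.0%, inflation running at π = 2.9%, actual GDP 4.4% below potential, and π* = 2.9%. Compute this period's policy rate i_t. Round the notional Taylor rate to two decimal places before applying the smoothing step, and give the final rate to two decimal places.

Output 4.4% below potential → (y − y*) = -4.4.
i^T_t = 0.0 + 2.9 + 2.1 × (2.9 − 2.9) + 1 × (-4.4)
   = 0.0 + 2.9 + 0 − 4.4 = -1.50
i_t = 0.63 × 1.09 + 0.37 × (-1.50) = 0.6867 − 0.555 = 0.13

0.13%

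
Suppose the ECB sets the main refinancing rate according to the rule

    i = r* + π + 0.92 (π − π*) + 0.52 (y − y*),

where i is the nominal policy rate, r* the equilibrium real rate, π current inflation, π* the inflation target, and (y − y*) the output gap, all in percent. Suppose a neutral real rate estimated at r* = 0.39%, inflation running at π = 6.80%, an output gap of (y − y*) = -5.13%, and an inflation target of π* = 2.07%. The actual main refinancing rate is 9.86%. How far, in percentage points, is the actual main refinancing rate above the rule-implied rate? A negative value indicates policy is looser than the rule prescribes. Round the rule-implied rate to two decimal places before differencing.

i = 0.39 + 6.80 + 0.92 × (6.80 − 2.07) + 0.52 × (-5.13)
   = 0.39 + 6.8 + 4.3516 − 2.6676 = 8.87
Deviation = 9.86 − 8.87 = 0.99 pp.

0.99 pp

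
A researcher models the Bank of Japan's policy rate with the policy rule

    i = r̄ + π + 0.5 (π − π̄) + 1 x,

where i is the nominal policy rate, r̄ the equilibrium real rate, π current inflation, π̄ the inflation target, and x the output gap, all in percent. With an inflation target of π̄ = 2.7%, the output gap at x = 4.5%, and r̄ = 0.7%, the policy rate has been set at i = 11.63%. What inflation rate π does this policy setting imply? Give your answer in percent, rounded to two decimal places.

Collecting π: i = r̄ + (1 + 0.5) π − 0.5 π̄ + 1 x
1.5 π = 11.63 − 0.7 + 0.5 × 2.7 − 1 × 4.5 = 7.78
π = 7.78 / 1.5 = 5.19

5.19%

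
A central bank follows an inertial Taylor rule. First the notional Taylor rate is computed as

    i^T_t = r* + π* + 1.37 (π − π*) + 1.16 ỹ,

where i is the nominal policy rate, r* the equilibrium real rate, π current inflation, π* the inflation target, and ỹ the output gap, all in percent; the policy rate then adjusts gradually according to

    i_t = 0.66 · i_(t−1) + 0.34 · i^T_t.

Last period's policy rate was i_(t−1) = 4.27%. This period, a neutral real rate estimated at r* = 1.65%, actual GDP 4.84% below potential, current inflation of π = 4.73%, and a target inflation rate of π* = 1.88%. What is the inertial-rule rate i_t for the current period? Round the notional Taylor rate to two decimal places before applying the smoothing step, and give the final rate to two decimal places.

Output 4.84% below potential → ỹ = -4.84.
i^T_t = 1.65 + 1.88 + 1.37 × (4.73 − 1.88) + 1.16 × (-4.84)
   = 1.65 + 1.88 + 3.9045 − 5.6144 = 1.82
i_t = 0.66 × 4.27 + 0.34 × 1.82 = 2.8182 + 0.6188 = 3.44

3.44%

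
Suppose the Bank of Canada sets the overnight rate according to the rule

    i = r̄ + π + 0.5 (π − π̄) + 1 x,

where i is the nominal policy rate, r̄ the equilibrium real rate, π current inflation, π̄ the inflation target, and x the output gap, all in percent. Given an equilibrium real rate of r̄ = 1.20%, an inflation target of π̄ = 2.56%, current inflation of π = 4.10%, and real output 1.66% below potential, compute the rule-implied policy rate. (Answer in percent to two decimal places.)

Output 1.66% below potential → x = -1.66.
i = 1.20 + 4.10 + 0.5 × (4.10 − 2.56) + 1 × (-1.66)
   = 1.20 + 4.1 + 0.77 − 1.66 = 4.41

4.41%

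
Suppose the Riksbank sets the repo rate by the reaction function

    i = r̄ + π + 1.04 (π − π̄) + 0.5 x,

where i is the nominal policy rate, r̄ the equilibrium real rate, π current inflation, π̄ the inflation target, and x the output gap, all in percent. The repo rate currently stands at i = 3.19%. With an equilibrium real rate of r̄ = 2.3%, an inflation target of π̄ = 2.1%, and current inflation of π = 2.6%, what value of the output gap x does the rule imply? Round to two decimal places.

0.5 x = 3.19 − 2.3 − 2.6 − 1.04 × (2.6 − 2.1) = -2.23
x = -2.23 / 0.5 = -4.46

-4.46%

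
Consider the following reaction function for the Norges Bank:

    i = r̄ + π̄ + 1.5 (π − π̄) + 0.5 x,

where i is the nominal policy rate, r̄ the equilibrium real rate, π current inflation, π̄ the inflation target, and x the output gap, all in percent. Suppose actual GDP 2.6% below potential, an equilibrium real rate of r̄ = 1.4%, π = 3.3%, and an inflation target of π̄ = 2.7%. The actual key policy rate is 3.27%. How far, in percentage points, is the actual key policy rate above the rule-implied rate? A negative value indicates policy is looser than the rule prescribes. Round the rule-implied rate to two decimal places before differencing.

Output 2.6% below potential → x = -2.6.
i = 1.4 + 2.7 + 1.5 × (3.3 − 2.7) + 0.5 × (-2.6)
   = 1.4 + 2.7 + 0.9 − 1.3 = 3.70
Deviation = 3.27 − 3.70 = -0.43 pp.

-0.43 pp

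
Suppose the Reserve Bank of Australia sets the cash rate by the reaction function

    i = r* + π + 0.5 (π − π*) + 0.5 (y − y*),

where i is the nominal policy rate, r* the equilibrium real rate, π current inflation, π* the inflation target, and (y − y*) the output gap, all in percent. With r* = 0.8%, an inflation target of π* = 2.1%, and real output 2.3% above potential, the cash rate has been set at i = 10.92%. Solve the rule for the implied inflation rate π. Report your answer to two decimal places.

Output 2.3% above potential → (y − y*) = 2.3.
Collecting π: i = r* + (1 + 0.5) π − 0.5 π* + 0.5 (y − y*)
1.5 π = 10.92 − 0.8 + 0.5 × 2.1 − 0.5 × 2.3 = 10.02
π = 10.02 / 1.5 = 6.68

6.68%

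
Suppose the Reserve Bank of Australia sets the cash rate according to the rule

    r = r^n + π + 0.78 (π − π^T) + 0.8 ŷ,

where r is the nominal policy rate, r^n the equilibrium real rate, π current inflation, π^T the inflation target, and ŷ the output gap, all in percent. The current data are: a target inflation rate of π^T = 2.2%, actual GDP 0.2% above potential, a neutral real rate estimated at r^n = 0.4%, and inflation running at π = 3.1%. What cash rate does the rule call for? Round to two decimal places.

Output 0.2% above potential → ŷ = 0.2.
r = 0.4 + 3.1 + 0.78 × (3.1 − 2.2) + 0.8 × 0.2
   = 0.4 + 3.1 + 0.702 + 0.16 = 4.36

4.36%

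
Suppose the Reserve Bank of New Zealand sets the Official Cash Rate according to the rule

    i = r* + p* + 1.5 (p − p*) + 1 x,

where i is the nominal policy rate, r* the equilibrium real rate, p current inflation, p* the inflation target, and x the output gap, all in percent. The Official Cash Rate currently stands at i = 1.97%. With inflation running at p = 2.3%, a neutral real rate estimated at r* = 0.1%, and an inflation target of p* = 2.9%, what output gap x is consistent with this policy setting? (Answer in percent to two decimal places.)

-0.13%

1 x = 1.97 − 0.1 − 2.9 − 1.5 × (2.3 − 2.9) = -0.13
x = -0.13 / 1 = -0.13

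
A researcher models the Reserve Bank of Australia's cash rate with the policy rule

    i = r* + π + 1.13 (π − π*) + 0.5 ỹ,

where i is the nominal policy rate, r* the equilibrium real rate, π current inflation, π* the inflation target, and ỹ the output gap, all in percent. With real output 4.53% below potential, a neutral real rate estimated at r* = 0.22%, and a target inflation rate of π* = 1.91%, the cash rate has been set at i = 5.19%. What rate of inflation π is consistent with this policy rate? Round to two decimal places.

4.41%

Output 4.53% below potential → ỹ = -4.53.
Collecting π: i = r* + (1 + 1.13) π − 1.13 π* + 0.5 ỹ
2.13 π = 5.19 − 0.22 + 1.13 × 1.91 − 0.5 × (-4.53) = 9.3933
π = 9.3933 / 2.13 = 4.41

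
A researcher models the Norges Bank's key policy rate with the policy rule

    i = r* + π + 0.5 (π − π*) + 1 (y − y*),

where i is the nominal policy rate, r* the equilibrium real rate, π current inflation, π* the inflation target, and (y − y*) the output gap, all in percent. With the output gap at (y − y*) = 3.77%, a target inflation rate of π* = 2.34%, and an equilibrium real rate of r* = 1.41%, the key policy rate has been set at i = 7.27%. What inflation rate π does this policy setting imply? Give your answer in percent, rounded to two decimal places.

Collecting π: i = r* + (1 + 0.5) π − 0.5 π* + 1 (y − y*)
1.5 π = 7.27 − 1.41 + 0.5 × 2.34 − 1 × 3.77 = 3.26
π = 3.26 / 1.5 = 2.17

2.17%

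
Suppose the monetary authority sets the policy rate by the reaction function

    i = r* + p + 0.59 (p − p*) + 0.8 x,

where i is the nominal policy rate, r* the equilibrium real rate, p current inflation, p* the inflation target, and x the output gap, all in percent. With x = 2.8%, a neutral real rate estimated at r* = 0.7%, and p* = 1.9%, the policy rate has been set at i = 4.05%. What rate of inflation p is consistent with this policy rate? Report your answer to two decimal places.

Collecting p: i = r* + (1 + 0.59) p − 0.59 p* + 0.8 x
1.59 p = 4.05 − 0.7 + 0.59 × 1.9 − 0.8 × 2.8 = 2.231
p = 2.231 / 1.59 = 1.40

1.40%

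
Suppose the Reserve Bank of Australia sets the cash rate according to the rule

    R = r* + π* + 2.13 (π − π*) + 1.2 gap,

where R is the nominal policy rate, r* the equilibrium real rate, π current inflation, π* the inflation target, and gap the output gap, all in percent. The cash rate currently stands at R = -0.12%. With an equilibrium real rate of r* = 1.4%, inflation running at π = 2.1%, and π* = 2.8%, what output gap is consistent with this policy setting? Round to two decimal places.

-2.36%

1.2 gap = -0.12 − 1.4 − 2.8 − 2.13 × (2.1 − 2.8) = -2.829
gap = -2.829 / 1.2 = -2.36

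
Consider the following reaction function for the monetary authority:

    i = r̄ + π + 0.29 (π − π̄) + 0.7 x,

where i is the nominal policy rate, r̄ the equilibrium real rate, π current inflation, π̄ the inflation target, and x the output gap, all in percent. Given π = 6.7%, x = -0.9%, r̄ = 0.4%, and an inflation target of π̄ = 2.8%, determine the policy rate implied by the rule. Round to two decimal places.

7.60%

i = 0.4 + 6.7 + 0.29 × (6.7 − 2.8) + 0.7 × (-0.9)
   = 0.4 + 6.7 + 1.131 − 0.63 = 7.60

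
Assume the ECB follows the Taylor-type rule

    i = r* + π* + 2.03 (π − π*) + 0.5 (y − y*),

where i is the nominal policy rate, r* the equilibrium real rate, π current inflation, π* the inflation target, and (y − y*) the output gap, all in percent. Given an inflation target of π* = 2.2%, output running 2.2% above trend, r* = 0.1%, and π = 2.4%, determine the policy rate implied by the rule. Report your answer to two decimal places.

3.81%

Output 2.2% above potential → (y − y*) = 2.2.
i = 0.1 + 2.2 + 2.03 × (2.4 − 2.2) + 0.5 × 2.2
   = 0.1 + 2.2 + 0.406 + 1.1 = 3.81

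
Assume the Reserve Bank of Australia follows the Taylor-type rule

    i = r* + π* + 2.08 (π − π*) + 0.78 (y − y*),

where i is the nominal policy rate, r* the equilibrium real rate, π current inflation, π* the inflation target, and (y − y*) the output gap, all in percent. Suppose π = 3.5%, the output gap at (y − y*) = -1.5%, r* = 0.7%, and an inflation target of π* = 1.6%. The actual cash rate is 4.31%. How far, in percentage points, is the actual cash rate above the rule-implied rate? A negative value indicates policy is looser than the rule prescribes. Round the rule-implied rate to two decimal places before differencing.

-0.77 pp

i = 0.7 + 1.6 + 2.08 × (3.5 − 1.6) + 0.78 × (-1.5)
   = 0.7 + 1.6 + 3.952 − 1.17 = 5.08
Deviation = 4.31 − 5.08 = -0.77 pp.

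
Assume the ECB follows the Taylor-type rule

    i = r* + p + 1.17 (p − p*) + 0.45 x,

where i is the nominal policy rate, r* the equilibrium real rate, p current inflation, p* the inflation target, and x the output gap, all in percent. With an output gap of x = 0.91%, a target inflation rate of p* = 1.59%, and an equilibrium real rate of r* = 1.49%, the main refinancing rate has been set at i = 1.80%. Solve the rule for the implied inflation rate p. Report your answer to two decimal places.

0.81%

Collecting p: i = r* + (1 + 1.17) p − 1.17 p* + 0.45 x
2.17 p = 1.80 − 1.49 + 1.17 × 1.59 − 0.45 × 0.91 = 1.7608
p = 1.7608 / 2.17 = 0.81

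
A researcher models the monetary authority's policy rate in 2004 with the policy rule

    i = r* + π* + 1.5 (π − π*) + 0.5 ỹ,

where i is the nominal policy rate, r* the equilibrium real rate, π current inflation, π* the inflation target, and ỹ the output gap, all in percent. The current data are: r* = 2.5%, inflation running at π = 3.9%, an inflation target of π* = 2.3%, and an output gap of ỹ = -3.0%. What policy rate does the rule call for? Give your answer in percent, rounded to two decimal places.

i = 2.5 + 2.3 + 1.5 × (3.9 − 2.3) + 0.5 × (-3.0)
   = 2.5 + 2.3 + 2.4 − 1.5 = 5.70

5.70%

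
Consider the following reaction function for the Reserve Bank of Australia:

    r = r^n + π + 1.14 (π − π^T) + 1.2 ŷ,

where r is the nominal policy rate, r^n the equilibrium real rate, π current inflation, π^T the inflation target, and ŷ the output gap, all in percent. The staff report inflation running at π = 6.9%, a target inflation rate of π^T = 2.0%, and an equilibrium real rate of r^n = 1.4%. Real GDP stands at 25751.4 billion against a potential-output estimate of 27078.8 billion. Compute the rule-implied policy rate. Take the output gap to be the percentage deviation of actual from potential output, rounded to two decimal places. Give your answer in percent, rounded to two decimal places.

Output gap = 100 × (25751.4 − 27078.8) / 27078.8 = -4.90%.
r = 1.40 + 6.90 + 1.14 × (6.90 − 2.00) + 1.2 × (-4.90)
   = 1.40 + 6.9 + 5.586 − 5.88 = 8.01

8.01%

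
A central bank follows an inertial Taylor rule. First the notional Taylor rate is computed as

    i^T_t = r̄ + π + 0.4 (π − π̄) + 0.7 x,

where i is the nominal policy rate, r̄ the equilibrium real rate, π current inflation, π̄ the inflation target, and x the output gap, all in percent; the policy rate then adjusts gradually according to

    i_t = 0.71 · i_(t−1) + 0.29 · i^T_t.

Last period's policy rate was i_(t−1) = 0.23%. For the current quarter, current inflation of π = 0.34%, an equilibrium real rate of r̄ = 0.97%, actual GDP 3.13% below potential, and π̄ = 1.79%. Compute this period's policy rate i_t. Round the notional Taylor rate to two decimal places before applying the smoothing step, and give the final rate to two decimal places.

Output 3.13% below potential → x = -3.13.
i^T_t = 0.97 + 0.34 + 0.4 × (0.34 − 1.79) + 0.7 × (-3.13)
   = 0.97 + 0.34 − 0.58 − 2.191 = -1.46
i_t = 0.71 × 0.23 + 0.29 × (-1.46) = 0.1633 − 0.4234 = -0.26

-0.26%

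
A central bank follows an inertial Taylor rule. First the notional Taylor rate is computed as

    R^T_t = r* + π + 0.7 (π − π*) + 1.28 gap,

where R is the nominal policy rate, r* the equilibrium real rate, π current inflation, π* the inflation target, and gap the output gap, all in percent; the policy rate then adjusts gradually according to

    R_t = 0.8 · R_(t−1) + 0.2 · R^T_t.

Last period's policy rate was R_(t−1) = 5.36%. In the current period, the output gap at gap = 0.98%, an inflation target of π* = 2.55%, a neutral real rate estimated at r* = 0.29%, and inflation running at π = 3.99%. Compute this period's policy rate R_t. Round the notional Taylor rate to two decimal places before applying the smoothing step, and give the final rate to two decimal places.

R^T_t = 0.29 + 3.99 + 0.7 × (3.99 − 2.55) + 1.28 × 0.98
   = 0.29 + 3.99 + 1.008 + 1.2544 = 6.54
R_t = 0.8 × 5.36 + 0.2 × 6.54 = 4.288 + 1.308 = 5.60

5.60%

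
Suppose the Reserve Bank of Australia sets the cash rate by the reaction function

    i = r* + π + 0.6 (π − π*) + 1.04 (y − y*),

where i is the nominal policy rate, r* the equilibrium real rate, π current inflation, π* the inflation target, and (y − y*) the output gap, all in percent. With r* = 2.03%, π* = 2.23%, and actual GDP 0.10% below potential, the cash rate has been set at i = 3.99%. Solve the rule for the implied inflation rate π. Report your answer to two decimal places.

2.13%

Output 0.10% below potential → (y − y*) = -0.10.
Collecting π: i = r* + (1 + 0.6) π − 0.6 π* + 1.04 (y − y*)
1.6 π = 3.99 − 2.03 + 0.6 × 2.23 − 1.04 × (-0.10) = 3.402
π = 3.402 / 1.6 = 2.13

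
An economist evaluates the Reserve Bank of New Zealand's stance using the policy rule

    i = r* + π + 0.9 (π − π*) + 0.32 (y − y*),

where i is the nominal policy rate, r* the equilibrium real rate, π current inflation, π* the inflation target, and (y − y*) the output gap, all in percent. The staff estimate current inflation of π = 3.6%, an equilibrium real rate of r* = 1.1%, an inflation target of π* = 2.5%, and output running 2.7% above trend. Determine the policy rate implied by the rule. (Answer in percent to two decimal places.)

6.55%

Output 2.7% above potential → (y − y*) = 2.7.
i = 1.1 + 3.6 + 0.9 × (3.6 − 2.5) + 0.32 × 2.7
   = 1.1 + 3.6 + 0.99 + 0.864 = 6.55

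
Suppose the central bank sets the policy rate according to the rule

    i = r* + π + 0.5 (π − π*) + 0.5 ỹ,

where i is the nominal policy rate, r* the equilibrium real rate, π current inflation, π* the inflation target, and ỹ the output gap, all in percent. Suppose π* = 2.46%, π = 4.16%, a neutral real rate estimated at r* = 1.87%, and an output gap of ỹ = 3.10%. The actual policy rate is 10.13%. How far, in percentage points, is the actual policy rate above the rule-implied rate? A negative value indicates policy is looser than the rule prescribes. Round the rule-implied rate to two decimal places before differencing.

i = 1.87 + 4.16 + 0.5 × (4.16 − 2.46) + 0.5 × 3.10
   = 1.87 + 4.16 + 0.85 + 1.55 = 8.43
Deviation = 10.13 − 8.43 = 1.70 pp.

1.70 pp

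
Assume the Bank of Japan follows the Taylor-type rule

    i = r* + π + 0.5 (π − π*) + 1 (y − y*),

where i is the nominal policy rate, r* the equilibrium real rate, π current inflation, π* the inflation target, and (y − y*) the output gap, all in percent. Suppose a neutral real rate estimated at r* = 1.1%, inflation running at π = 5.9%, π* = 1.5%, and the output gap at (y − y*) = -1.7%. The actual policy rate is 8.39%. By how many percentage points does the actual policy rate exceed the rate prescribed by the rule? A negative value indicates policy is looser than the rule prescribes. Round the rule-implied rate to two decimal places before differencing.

0.89 pp

i = 1.1 + 5.9 + 0.5 × (5.9 − 1.5) + 1 × (-1.7)
   = 1.1 + 5.9 + 2.2 − 1.7 = 7.50
Deviation = 8.39 − 7.50 = 0.89 pp.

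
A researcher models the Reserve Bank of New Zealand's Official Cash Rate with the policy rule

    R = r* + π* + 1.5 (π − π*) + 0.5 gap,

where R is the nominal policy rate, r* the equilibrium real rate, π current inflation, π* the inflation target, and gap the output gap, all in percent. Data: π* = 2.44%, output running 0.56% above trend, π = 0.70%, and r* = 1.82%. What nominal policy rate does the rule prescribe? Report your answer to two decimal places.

Output 0.56% above potential → gap = 0.56.
R = 1.82 + 2.44 + 1.5 × (0.70 − 2.44) + 0.5 × 0.56
   = 1.82 + 2.44 − 2.61 + 0.28 = 1.93

1.93%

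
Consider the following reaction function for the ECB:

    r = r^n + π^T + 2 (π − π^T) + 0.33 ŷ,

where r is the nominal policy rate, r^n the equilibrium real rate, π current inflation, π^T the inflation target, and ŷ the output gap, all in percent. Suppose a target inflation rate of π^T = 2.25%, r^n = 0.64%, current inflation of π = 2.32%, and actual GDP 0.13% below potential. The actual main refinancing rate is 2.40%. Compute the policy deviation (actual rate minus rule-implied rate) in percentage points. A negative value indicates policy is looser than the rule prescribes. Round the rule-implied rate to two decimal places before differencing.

Output 0.13% below potential → ŷ = -0.13.
r = 0.64 + 2.25 + 2 × (2.32 − 2.25) + 0.33 × (-0.13)
   = 0.64 + 2.25 + 0.14 − 0.0429 = 2.99
Deviation = 2.40 − 2.99 = -0.59 pp.

-0.59 pp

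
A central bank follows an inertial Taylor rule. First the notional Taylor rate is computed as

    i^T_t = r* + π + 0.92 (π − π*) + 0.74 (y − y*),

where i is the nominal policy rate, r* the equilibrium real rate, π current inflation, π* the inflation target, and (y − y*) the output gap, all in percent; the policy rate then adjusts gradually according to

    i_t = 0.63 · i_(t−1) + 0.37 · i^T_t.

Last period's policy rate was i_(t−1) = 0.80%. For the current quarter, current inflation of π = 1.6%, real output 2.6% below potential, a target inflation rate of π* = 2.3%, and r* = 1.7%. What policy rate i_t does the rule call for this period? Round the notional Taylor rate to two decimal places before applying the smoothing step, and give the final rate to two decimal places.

0.77%

Output 2.6% below potential → (y − y*) = -2.6.
i^T_t = 1.7 + 1.6 + 0.92 × (1.6 − 2.3) + 0.74 × (-2.6)
   = 1.7 + 1.6 − 0.644 − 1.924 = 0.73
i_t = 0.63 × 0.80 + 0.37 × 0.73 = 0.504 + 0.2701 = 0.77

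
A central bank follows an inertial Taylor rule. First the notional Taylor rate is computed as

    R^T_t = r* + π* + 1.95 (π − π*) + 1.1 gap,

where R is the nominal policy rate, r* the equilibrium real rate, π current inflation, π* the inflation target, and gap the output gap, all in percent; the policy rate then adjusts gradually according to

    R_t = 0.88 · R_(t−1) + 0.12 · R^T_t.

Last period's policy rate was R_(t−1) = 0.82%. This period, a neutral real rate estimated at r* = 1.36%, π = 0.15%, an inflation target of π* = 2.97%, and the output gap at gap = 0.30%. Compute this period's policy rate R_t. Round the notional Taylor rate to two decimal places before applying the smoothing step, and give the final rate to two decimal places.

R^T_t = 1.36 + 2.97 + 1.95 × (0.15 − 2.97) + 1.1 × 0.30
   = 1.36 + 2.97 − 5.499 + 0.33 = -0.84
R_t = 0.88 × 0.82 + 0.12 × (-0.84) = 0.7216 − 0.1008 = 0.62

0.62%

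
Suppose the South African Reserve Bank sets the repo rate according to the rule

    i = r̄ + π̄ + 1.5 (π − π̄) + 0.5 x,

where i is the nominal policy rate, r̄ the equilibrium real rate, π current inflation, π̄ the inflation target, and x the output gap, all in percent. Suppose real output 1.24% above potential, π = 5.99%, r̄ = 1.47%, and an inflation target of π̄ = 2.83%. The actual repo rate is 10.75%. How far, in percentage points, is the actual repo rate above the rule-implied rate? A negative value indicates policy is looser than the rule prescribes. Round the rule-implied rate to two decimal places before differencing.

Output 1.24% above potential → x = 1.24.
i = 1.47 + 2.83 + 1.5 × (5.99 − 2.83) + 0.5 × 1.24
   = 1.47 + 2.83 + 4.74 + 0.62 = 9.66
Deviation = 10.75 − 9.66 = 1.09 pp.

1.09 pp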